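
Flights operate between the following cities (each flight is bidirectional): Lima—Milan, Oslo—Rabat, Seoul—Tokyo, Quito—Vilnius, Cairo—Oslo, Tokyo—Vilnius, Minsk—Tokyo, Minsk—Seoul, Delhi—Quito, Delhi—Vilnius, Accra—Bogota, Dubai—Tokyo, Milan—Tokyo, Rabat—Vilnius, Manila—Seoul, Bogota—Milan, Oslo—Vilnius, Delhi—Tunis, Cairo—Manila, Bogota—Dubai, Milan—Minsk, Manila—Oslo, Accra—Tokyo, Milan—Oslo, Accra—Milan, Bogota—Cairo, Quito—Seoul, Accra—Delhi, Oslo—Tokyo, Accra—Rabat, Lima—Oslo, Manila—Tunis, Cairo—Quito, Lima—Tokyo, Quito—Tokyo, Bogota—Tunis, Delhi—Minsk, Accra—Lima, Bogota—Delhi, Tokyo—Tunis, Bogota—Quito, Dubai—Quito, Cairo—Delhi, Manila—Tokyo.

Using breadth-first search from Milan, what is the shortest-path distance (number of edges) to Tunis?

Level 0: Milan
Level 1: Accra, Bogota, Lima, Minsk, Oslo, Tokyo
Level 2: Cairo, Delhi, Dubai, Manila, Quito, Rabat, Seoul, Tunis, Vilnius
Tunis first appears at level 2.

2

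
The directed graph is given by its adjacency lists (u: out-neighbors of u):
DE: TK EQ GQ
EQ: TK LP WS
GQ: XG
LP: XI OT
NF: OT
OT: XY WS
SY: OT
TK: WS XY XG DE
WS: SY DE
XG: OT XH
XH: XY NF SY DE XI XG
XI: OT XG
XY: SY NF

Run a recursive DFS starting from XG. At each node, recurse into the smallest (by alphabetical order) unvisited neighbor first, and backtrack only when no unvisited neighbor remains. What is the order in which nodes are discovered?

Visit XG
XG → OT
OT → WS
WS → DE
DE → EQ
EQ → LP
LP → XI
EQ → TK
TK → XY
XY → NF
XY → SY
DE → GQ
XG → XH

XG, OT, WS, DE, EQ, LP, XI, TK, XY, NF, SY, GQ, XH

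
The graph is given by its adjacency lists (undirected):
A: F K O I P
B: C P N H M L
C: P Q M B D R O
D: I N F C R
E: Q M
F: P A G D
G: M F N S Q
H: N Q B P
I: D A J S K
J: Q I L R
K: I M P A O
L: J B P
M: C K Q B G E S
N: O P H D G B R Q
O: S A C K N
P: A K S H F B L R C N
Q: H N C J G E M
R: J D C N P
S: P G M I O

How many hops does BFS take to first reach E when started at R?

3

Level 0: R
Level 1: C, D, J, N, P
Level 2: A, B, F, G, H, I, K, L, M, O, Q, S
Level 3: E
E first appears at level 3.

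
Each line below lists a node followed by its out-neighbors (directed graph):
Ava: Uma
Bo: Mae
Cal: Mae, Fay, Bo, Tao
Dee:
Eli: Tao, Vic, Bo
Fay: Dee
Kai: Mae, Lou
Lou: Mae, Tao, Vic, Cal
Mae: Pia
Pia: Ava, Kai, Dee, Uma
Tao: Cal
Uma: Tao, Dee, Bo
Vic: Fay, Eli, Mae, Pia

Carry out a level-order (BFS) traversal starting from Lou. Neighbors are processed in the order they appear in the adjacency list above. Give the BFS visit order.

Lou → Mae → Tao → Vic → Cal → Pia → Fay → Eli → Bo → Ava → Kai → Dee → Uma

Visit Lou; enqueue Mae, Tao, Vic, Cal → queue [Mae, Tao, Vic, Cal]
Visit Mae; enqueue Pia → queue [Tao, Vic, Cal, Pia]
Visit Tao → queue [Vic, Cal, Pia]
Visit Vic; enqueue Fay, Eli → queue [Cal, Pia, Fay, Eli]
Visit Cal; enqueue Bo → queue [Pia, Fay, Eli, Bo]
Visit Pia; enqueue Ava, Kai, Dee, Uma → queue [Fay, Eli, Bo, Ava, Kai, Dee, Uma]
Visit Fay → queue [Eli, Bo, Ava, Kai, Dee, Uma]
Visit Eli → queue [Bo, Ava, Kai, Dee, Uma]
Visit Bo → queue [Ava, Kai, Dee, Uma]
Visit Ava → queue [Kai, Dee, Uma]
Visit Kai → queue [Dee, Uma]
Visit Dee → queue [Uma]
Visit Uma → queue []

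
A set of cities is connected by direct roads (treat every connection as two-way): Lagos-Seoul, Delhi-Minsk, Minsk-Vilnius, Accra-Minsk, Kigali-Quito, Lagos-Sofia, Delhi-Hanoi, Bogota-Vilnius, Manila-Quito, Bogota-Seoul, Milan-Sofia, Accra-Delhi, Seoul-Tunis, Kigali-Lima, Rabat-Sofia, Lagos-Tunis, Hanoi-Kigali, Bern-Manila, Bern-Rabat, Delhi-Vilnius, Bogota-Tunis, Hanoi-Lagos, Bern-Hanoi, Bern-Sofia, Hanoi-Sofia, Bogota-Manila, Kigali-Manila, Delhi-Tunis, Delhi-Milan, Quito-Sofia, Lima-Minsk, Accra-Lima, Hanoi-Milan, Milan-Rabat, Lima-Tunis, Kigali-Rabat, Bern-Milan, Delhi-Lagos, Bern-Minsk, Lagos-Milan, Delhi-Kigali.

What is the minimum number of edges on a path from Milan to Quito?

2

Level 0: Milan
Level 1: Bern, Delhi, Hanoi, Lagos, Rabat, Sofia
Level 2: Accra, Kigali, Manila, Minsk, Quito, Seoul, Tunis, Vilnius
Level 3: Bogota, Lima
Quito first appears at level 2.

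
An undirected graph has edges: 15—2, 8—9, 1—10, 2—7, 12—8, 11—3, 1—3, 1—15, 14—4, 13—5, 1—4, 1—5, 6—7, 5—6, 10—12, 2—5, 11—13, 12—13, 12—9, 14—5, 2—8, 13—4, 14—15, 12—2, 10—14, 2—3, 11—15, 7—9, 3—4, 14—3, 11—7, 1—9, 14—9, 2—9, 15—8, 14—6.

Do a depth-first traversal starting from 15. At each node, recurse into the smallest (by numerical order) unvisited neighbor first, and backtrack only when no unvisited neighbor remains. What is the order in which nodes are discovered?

15 -> 1 -> 3 -> 2 -> 5 -> 6 -> 7 -> 9 -> 8 -> 12 -> 10 -> 14 -> 4 -> 13 -> 11

Visit 15
15 → 1
1 → 3
3 → 2
2 → 5
5 → 6
6 → 7
7 → 9
9 → 8
8 → 12
12 → 10
10 → 14
14 → 4
4 → 13
13 → 11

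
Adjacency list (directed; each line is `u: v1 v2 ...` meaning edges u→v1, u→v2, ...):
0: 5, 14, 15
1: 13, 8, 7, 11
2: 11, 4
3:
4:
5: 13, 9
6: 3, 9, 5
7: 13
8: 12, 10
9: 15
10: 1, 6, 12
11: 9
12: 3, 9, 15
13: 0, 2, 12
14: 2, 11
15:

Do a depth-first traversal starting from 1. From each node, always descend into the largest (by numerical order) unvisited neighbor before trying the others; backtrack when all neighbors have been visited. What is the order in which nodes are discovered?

Visit 1
1 → 13
13 → 12
12 → 15
12 → 9
12 → 3
13 → 2
2 → 11
2 → 4
13 → 0
0 → 14
0 → 5
1 → 8
8 → 10
10 → 6
1 → 7

1, 13, 12, 15, 9, 3, 2, 11, 4, 0, 14, 5, 8, 10, 6, 7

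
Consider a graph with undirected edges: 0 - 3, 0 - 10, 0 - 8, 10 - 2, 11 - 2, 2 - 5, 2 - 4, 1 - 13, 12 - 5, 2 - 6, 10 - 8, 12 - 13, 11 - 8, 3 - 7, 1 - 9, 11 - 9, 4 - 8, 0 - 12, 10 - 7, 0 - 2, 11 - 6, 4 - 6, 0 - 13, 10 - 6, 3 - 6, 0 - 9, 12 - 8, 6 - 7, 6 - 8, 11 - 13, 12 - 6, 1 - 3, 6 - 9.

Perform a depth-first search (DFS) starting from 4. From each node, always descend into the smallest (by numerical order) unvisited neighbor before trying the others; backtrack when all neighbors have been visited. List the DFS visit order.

4 -> 2 -> 0 -> 3 -> 1 -> 9 -> 6 -> 7 -> 10 -> 8 -> 11 -> 13 -> 12 -> 5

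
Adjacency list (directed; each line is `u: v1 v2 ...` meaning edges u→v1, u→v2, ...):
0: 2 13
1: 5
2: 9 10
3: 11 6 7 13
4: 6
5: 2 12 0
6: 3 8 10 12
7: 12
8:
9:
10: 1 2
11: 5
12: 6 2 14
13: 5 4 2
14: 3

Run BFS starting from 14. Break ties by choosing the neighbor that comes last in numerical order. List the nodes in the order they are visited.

Visit 14; enqueue 3 → queue [3]
Visit 3; enqueue 13, 11, 7, 6 → queue [13, 11, 7, 6]
Visit 13; enqueue 5, 4, 2 → queue [11, 7, 6, 5, 4, 2]
Visit 11 → queue [7, 6, 5, 4, 2]
Visit 7; enqueue 12 → queue [6, 5, 4, 2, 12]
Visit 6; enqueue 10, 8 → queue [5, 4, 2, 12, 10, 8]
Visit 5; enqueue 0 → queue [4, 2, 12, 10, 8, 0]
Visit 4 → queue [2, 12, 10, 8, 0]
Visit 2; enqueue 9 → queue [12, 10, 8, 0, 9]
Visit 12 → queue [10, 8, 0, 9]
Visit 10; enqueue 1 → queue [8, 0, 9, 1]
Visit 8 → queue [0, 9, 1]
Visit 0 → queue [9, 1]
Visit 9 → queue [1]
Visit 1 → queue []

14 → 3 → 13 → 11 → 7 → 6 → 5 → 4 → 2 → 12 → 10 → 8 → 0 → 9 → 1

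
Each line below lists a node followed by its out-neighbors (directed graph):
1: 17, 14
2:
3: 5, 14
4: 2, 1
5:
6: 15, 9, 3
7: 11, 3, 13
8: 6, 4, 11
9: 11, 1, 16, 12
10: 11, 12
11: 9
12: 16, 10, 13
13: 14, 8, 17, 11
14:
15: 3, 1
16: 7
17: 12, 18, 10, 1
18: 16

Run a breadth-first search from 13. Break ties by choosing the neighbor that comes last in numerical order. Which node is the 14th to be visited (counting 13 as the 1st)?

15

Visit 13; enqueue 17, 14, 11, 8 → queue [17, 14, 11, 8]
Visit 17; enqueue 18, 12, 10, 1 → queue [14, 11, 8, 18, 12, 10, 1]
Visit 14 → queue [11, 8, 18, 12, 10, 1]
Visit 11; enqueue 9 → queue [8, 18, 12, 10, 1, 9]
Visit 8; enqueue 6, 4 → queue [18, 12, 10, 1, 9, 6, 4]
Visit 18; enqueue 16 → queue [12, 10, 1, 9, 6, 4, 16]
Visit 12 → queue [10, 1, 9, 6, 4, 16]
Visit 10 → queue [1, 9, 6, 4, 16]
Visit 1 → queue [9, 6, 4, 16]
Visit 9 → queue [6, 4, 16]
Visit 6; enqueue 15, 3 → queue [4, 16, 15, 3]
Visit 4; enqueue 2 → queue [16, 15, 3, 2]
Visit 16; enqueue 7 → queue [15, 3, 2, 7]
Visit 15 → queue [3, 2, 7]
Visit 3; enqueue 5 → queue [2, 7, 5]
Visit 2 → queue [7, 5]
Visit 7 → queue [5]
Visit 5 → queue []

Visit order: 13, 17, 14, 11, 8, 18, 12, 10, 1, 9, 6, 4, 16, 15, 3, 2, 7, 5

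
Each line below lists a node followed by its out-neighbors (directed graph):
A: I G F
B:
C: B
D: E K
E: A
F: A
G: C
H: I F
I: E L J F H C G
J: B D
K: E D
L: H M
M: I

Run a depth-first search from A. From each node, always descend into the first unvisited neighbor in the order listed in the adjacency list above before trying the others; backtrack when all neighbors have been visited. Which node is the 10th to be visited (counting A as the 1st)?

D

Visit A
A → I
I → E
I → L
L → H
H → F
L → M
I → J
J → B
J → D
D → K
I → C
I → G

Visit order: A, I, E, L, H, F, M, J, B, D, K, C, G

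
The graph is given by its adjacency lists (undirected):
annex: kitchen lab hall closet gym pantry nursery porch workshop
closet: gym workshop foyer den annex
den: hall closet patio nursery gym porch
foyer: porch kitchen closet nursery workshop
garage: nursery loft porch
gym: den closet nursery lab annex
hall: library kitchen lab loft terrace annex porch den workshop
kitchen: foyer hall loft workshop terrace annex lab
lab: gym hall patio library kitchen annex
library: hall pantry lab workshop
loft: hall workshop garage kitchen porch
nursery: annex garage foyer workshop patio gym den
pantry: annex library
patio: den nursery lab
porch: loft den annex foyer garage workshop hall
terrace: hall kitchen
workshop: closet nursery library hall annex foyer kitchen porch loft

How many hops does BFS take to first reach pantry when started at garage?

3

Level 0: garage
Level 1: loft, nursery, porch
Level 2: annex, den, foyer, gym, hall, kitchen, patio, workshop
Level 3: closet, lab, library, pantry, terrace
pantry first appears at level 3.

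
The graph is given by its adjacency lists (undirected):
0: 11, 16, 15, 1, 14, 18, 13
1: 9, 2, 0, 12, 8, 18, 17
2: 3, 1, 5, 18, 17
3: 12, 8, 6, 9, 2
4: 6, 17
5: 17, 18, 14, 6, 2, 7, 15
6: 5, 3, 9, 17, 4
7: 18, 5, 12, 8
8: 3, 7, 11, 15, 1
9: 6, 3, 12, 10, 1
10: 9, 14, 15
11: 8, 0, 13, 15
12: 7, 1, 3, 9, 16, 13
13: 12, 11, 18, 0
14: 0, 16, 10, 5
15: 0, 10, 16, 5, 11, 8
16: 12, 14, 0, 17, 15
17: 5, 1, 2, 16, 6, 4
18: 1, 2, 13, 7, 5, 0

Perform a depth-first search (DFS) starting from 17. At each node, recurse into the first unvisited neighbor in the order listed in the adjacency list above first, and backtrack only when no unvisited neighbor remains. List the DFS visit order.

17 -> 5 -> 18 -> 1 -> 9 -> 6 -> 3 -> 12 -> 7 -> 8 -> 11 -> 0 -> 16 -> 14 -> 10 -> 15 -> 13 -> 2 -> 4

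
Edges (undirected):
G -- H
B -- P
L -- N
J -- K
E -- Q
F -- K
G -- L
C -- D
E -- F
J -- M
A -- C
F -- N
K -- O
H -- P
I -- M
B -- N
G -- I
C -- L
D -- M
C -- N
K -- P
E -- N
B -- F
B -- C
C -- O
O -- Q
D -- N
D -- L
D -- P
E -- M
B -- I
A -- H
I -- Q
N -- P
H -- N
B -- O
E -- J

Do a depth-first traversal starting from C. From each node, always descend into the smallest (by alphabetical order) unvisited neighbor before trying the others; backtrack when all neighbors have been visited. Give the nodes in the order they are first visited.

Visit C
C → A
A → H
H → G
G → I
I → B
B → F
F → E
E → J
J → K
K → O
O → Q
K → P
P → D
D → L
L → N
D → M

C A H G I B F E J K O Q P D L N M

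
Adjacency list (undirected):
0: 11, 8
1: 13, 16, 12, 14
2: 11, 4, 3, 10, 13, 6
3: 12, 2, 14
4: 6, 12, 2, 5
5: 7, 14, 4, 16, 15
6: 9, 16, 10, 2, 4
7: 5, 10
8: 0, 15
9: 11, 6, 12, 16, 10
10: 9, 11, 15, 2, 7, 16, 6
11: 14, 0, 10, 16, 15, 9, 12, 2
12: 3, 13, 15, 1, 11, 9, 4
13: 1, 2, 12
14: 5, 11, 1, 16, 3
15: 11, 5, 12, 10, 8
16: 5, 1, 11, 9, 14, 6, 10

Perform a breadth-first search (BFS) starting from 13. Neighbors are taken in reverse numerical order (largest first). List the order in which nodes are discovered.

Visit 13; enqueue 12, 2, 1 → queue [12, 2, 1]
Visit 12; enqueue 15, 11, 9, 4, 3 → queue [2, 1, 15, 11, 9, 4, 3]
Visit 2; enqueue 10, 6 → queue [1, 15, 11, 9, 4, 3, 10, 6]
Visit 1; enqueue 16, 14 → queue [15, 11, 9, 4, 3, 10, 6, 16, 14]
Visit 15; enqueue 8, 5 → queue [11, 9, 4, 3, 10, 6, 16, 14, 8, 5]
Visit 11; enqueue 0 → queue [9, 4, 3, 10, 6, 16, 14, 8, 5, 0]
Visit 9 → queue [4, 3, 10, 6, 16, 14, 8, 5, 0]
Visit 4 → queue [3, 10, 6, 16, 14, 8, 5, 0]
Visit 3 → queue [10, 6, 16, 14, 8, 5, 0]
Visit 10; enqueue 7 → queue [6, 16, 14, 8, 5, 0, 7]
Visit 6 → queue [16, 14, 8, 5, 0, 7]
Visit 16 → queue [14, 8, 5, 0, 7]
Visit 14 → queue [8, 5, 0, 7]
Visit 8 → queue [5, 0, 7]
Visit 5 → queue [0, 7]
Visit 0 → queue [7]
Visit 7 → queue []

13, 12, 2, 1, 15, 11, 9, 4, 3, 10, 6, 16, 14, 8, 5, 0, 7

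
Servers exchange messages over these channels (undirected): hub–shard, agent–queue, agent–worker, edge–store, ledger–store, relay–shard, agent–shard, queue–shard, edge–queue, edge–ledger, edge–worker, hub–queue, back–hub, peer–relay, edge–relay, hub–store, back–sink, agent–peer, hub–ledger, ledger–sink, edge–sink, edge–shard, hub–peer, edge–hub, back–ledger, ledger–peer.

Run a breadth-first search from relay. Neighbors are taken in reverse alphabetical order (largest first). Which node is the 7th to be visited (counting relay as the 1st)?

agent

Visit relay; enqueue shard, peer, edge → queue [shard, peer, edge]
Visit shard; enqueue queue, hub, agent → queue [peer, edge, queue, hub, agent]
Visit peer; enqueue ledger → queue [edge, queue, hub, agent, ledger]
Visit edge; enqueue worker, store, sink → queue [queue, hub, agent, ledger, worker, store, sink]
Visit queue → queue [hub, agent, ledger, worker, store, sink]
Visit hub; enqueue back → queue [agent, ledger, worker, store, sink, back]
Visit agent → queue [ledger, worker, store, sink, back]
Visit ledger → queue [worker, store, sink, back]
Visit worker → queue [store, sink, back]
Visit store → queue [sink, back]
Visit sink → queue [back]
Visit back → queue []

Visit order: relay, shard, peer, edge, queue, hub, agent, ledger, worker, store, sink, back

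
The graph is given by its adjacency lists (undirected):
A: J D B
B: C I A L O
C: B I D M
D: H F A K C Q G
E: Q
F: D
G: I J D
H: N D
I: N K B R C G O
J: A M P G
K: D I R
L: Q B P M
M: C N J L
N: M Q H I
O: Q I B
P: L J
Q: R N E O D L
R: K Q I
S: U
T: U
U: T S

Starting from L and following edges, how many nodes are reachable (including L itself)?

BFS from L visits: L, Q, B, P, M, R, N, E, O, D, C, I, A, J, K, H, F, G
Reachable nodes: 18 of 21 total.

18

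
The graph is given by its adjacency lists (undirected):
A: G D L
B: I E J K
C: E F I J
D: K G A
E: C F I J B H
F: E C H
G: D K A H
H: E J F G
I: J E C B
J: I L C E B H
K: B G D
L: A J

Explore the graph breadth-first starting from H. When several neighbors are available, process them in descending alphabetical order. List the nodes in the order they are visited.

H, J, G, F, E, L, I, C, B, K, D, A

Visit H; enqueue J, G, F, E → queue [J, G, F, E]
Visit J; enqueue L, I, C, B → queue [G, F, E, L, I, C, B]
Visit G; enqueue K, D, A → queue [F, E, L, I, C, B, K, D, A]
Visit F → queue [E, L, I, C, B, K, D, A]
Visit E → queue [L, I, C, B, K, D, A]
Visit L → queue [I, C, B, K, D, A]
Visit I → queue [C, B, K, D, A]
Visit C → queue [B, K, D, A]
Visit B → queue [K, D, A]
Visit K → queue [D, A]
Visit D → queue [A]
Visit A → queue []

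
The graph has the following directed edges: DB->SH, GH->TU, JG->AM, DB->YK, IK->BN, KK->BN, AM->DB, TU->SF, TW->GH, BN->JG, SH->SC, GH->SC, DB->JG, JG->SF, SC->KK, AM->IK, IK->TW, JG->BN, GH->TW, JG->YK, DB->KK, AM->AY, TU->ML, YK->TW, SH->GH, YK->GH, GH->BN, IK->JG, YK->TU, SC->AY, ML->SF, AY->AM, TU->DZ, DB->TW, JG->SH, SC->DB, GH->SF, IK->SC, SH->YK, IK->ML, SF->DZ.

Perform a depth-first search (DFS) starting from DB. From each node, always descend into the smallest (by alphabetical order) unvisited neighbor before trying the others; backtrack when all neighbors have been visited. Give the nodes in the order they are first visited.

DB JG AM AY IK BN ML SF DZ SC KK TW GH TU SH YK

Visit DB
DB → JG
JG → AM
AM → AY
AM → IK
IK → BN
IK → ML
ML → SF
SF → DZ
IK → SC
SC → KK
IK → TW
TW → GH
GH → TU
JG → SH
SH → YK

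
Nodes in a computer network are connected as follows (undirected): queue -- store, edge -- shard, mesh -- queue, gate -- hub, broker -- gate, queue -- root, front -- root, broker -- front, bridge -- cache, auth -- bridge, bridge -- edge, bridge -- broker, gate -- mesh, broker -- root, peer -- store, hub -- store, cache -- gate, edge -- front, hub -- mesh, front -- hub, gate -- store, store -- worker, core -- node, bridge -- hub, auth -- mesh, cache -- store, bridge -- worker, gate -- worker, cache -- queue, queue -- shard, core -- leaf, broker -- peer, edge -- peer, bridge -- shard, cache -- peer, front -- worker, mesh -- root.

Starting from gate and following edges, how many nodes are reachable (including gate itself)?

15

BFS from gate visits: gate, worker, store, mesh, hub, cache, broker, front, bridge, queue, peer, root, auth, edge, shard
Reachable nodes: 15 of 18 total.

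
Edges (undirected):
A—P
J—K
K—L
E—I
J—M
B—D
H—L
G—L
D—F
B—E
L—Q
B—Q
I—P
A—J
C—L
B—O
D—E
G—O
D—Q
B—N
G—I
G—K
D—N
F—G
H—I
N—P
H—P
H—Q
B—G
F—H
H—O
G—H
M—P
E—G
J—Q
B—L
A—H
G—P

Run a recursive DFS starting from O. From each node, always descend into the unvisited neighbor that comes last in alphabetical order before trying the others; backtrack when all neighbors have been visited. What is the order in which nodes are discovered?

O H Q L K J M P N D F G I E B A C

Visit O
O → H
H → Q
Q → L
L → K
K → J
J → M
M → P
P → N
N → D
D → F
F → G
G → I
I → E
E → B
P → A
L → C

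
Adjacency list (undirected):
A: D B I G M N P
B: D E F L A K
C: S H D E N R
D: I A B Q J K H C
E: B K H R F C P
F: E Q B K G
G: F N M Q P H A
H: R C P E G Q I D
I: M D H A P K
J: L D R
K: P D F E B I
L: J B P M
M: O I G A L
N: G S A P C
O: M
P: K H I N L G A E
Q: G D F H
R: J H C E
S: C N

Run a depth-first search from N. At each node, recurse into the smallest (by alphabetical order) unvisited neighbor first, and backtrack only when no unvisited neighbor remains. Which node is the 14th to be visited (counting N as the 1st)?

Visit N
N → A
A → B
B → D
D → C
C → E
E → F
F → G
G → H
H → I
I → K
K → P
P → L
L → J
J → R
L → M
M → O
H → Q
C → S

Visit order: N, A, B, D, C, E, F, G, H, I, K, P, L, J, R, M, O, Q, S

J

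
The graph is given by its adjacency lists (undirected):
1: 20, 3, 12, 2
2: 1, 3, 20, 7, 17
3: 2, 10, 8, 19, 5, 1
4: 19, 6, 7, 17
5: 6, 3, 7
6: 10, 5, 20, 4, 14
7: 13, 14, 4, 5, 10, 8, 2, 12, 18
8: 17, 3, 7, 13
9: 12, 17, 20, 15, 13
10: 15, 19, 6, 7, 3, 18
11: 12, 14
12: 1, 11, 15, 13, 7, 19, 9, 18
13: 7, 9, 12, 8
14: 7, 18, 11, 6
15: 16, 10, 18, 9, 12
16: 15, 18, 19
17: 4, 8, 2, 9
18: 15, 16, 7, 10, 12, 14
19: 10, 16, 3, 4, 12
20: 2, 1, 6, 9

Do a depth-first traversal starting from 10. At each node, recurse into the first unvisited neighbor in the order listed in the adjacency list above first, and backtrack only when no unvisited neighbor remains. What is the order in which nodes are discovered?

10, 15, 16, 18, 7, 13, 9, 12, 1, 20, 2, 3, 8, 17, 4, 19, 6, 5, 14, 11

Visit 10
10 → 15
15 → 16
16 → 18
18 → 7
7 → 13
13 → 9
9 → 12
12 → 1
1 → 20
20 → 2
2 → 3
3 → 8
8 → 17
17 → 4
4 → 19
4 → 6
6 → 5
6 → 14
14 → 11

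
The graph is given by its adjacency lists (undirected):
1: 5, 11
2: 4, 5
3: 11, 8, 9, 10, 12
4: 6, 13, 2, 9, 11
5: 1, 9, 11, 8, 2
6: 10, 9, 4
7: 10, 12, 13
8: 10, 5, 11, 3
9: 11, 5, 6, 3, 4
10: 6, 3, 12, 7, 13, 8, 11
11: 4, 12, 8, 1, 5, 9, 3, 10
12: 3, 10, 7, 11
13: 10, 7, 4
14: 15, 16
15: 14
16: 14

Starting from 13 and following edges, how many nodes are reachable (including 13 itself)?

BFS from 13 visits: 13, 4, 7, 10, 2, 6, 9, 11, 12, 3, 8, 5, 1
Reachable nodes: 13 of 16 total.

13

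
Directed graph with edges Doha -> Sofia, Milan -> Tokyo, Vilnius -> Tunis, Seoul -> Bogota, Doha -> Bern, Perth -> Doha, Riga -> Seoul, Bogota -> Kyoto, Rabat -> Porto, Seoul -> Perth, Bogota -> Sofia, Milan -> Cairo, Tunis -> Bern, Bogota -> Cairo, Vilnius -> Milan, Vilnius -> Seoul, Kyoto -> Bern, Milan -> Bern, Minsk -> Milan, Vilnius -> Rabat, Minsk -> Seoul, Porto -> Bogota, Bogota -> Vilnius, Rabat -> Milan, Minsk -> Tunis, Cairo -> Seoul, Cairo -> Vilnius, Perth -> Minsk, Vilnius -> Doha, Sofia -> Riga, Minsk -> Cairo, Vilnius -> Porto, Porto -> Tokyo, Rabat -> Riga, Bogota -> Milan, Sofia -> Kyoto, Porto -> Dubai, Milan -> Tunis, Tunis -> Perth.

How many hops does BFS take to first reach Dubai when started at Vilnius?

2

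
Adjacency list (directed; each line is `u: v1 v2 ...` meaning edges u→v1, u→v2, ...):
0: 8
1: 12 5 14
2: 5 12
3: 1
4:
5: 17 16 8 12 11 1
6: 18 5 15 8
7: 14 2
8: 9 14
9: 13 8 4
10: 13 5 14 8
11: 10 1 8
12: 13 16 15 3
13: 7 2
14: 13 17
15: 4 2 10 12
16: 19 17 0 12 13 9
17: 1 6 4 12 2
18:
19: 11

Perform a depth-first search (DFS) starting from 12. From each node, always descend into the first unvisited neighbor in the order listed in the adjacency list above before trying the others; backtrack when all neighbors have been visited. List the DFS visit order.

Visit 12
12 → 13
13 → 7
7 → 14
14 → 17
17 → 1
1 → 5
5 → 16
16 → 19
19 → 11
11 → 10
10 → 8
8 → 9
9 → 4
16 → 0
17 → 6
6 → 18
6 → 15
15 → 2
12 → 3

12 → 13 → 7 → 14 → 17 → 1 → 5 → 16 → 19 → 11 → 10 → 8 → 9 → 4 → 0 → 6 → 18 → 15 → 2 → 3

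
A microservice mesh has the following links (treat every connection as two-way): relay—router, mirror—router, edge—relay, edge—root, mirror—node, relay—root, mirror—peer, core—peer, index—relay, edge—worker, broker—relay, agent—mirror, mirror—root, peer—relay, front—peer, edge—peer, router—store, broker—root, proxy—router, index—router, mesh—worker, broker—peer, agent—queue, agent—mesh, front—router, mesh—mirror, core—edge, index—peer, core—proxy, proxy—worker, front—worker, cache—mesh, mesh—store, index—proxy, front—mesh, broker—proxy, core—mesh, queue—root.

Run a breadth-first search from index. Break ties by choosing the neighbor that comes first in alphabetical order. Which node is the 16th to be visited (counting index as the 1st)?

Visit index; enqueue peer, proxy, relay, router → queue [peer, proxy, relay, router]
Visit peer; enqueue broker, core, edge, front, mirror → queue [proxy, relay, router, broker, core, edge, front, mirror]
Visit proxy; enqueue worker → queue [relay, router, broker, core, edge, front, mirror, worker]
Visit relay; enqueue root → queue [router, broker, core, edge, front, mirror, worker, root]
Visit router; enqueue store → queue [broker, core, edge, front, mirror, worker, root, store]
Visit broker → queue [core, edge, front, mirror, worker, root, store]
Visit core; enqueue mesh → queue [edge, front, mirror, worker, root, store, mesh]
Visit edge → queue [front, mirror, worker, root, store, mesh]
Visit front → queue [mirror, worker, root, store, mesh]
Visit mirror; enqueue agent, node → queue [worker, root, store, mesh, agent, node]
Visit worker → queue [root, store, mesh, agent, node]
Visit root; enqueue queue → queue [store, mesh, agent, node, queue]
Visit store → queue [mesh, agent, node, queue]
Visit mesh; enqueue cache → queue [agent, node, queue, cache]
Visit agent → queue [node, queue, cache]
Visit node → queue [queue, cache]
Visit queue → queue [cache]
Visit cache → queue []

Visit order: index, peer, proxy, relay, router, broker, core, edge, front, mirror, worker, root, store, mesh, agent, node, queue, cache

node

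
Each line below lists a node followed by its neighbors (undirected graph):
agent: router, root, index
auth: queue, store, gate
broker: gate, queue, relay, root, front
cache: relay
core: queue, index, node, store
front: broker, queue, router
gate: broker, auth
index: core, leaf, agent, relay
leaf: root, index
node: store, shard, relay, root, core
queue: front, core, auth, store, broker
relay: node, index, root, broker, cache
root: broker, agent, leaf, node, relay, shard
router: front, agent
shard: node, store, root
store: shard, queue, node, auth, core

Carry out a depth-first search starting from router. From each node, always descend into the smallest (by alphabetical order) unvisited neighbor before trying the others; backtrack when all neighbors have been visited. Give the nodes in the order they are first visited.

router -> agent -> index -> core -> node -> relay -> broker -> front -> queue -> auth -> gate -> store -> shard -> root -> leaf -> cache

Visit router
router → agent
agent → index
index → core
core → node
node → relay
relay → broker
broker → front
front → queue
queue → auth
auth → gate
auth → store
store → shard
shard → root
root → leaf
relay → cache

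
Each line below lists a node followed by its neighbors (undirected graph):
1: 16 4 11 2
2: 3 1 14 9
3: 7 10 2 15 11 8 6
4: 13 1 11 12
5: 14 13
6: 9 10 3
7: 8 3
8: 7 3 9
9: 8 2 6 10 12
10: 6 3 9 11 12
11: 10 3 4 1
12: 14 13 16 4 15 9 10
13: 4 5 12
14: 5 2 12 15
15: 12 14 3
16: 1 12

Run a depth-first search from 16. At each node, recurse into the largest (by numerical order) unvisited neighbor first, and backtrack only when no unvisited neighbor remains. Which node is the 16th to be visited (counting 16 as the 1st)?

1

Visit 16
16 → 12
12 → 15
15 → 14
14 → 5
5 → 13
13 → 4
4 → 11
11 → 10
10 → 9
9 → 8
8 → 7
7 → 3
3 → 6
3 → 2
2 → 1

Visit order: 16, 12, 15, 14, 5, 13, 4, 11, 10, 9, 8, 7, 3, 6, 2, 1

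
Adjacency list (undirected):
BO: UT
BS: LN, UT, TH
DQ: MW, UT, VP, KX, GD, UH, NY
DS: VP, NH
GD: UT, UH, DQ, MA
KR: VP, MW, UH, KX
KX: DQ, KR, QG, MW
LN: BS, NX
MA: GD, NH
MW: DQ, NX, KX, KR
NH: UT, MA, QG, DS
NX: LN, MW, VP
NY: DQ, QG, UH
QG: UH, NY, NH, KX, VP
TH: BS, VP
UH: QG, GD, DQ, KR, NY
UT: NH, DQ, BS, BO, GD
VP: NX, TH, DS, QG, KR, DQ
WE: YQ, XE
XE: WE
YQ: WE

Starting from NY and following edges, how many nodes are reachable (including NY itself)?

BFS from NY visits: NY, DQ, QG, UH, MW, UT, VP, KX, GD, NH, KR, NX, BS, BO, TH, DS, MA, LN
Reachable nodes: 18 of 21 total.

18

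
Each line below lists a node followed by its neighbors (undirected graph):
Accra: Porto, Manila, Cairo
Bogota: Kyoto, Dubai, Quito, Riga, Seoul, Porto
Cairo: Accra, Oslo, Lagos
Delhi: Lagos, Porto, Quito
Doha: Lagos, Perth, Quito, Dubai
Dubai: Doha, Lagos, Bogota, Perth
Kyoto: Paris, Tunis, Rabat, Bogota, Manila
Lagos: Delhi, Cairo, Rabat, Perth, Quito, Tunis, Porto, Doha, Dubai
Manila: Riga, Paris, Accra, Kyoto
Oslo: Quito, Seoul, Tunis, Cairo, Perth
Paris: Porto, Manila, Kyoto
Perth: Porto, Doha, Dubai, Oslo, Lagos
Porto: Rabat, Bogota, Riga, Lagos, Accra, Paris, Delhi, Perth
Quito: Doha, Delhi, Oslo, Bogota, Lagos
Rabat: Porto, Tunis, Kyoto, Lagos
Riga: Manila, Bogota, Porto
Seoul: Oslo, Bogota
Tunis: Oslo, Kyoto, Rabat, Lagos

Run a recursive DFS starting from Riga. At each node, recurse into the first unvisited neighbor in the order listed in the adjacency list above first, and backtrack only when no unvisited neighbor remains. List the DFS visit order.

Visit Riga
Riga → Manila
Manila → Paris
Paris → Porto
Porto → Rabat
Rabat → Tunis
Tunis → Oslo
Oslo → Quito
Quito → Doha
Doha → Lagos
Lagos → Delhi
Lagos → Cairo
Cairo → Accra
Lagos → Perth
Perth → Dubai
Dubai → Bogota
Bogota → Kyoto
Bogota → Seoul

Riga Manila Paris Porto Rabat Tunis Oslo Quito Doha Lagos Delhi Cairo Accra Perth Dubai Bogota Kyoto Seoul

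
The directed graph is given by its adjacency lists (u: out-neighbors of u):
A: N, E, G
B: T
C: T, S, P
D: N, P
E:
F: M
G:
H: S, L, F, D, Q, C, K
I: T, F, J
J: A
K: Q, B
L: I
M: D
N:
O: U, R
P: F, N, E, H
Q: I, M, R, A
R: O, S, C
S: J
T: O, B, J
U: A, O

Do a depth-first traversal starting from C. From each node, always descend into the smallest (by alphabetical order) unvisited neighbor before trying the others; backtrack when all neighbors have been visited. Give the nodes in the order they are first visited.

C, P, E, F, M, D, N, H, K, B, T, J, A, G, O, R, S, U, Q, I, L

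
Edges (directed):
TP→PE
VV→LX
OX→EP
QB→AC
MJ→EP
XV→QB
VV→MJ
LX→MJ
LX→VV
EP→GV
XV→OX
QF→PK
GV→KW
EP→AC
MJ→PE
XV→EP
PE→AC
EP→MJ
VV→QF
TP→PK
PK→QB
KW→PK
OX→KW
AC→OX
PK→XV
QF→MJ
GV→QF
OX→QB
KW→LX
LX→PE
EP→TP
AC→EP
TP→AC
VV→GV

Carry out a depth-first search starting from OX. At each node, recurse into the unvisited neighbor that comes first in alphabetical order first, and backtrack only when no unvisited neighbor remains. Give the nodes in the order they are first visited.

Visit OX
OX → EP
EP → AC
EP → GV
GV → KW
KW → LX
LX → MJ
MJ → PE
LX → VV
VV → QF
QF → PK
PK → QB
PK → XV
EP → TP

OX, EP, AC, GV, KW, LX, MJ, PE, VV, QF, PK, QB, XV, TP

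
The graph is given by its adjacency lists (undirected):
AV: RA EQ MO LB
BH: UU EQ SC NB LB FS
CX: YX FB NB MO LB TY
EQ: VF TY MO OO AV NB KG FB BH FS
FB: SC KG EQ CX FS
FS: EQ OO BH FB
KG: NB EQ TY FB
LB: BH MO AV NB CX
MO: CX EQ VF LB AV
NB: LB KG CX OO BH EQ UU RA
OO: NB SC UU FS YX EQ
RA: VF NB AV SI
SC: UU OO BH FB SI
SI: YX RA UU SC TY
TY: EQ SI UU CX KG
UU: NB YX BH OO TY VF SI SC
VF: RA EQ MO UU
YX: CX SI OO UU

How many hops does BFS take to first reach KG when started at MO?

Level 0: MO
Level 1: AV, CX, EQ, LB, VF
Level 2: BH, FB, FS, KG, NB, OO, RA, TY, UU, YX
Level 3: SC, SI
KG first appears at level 2.

2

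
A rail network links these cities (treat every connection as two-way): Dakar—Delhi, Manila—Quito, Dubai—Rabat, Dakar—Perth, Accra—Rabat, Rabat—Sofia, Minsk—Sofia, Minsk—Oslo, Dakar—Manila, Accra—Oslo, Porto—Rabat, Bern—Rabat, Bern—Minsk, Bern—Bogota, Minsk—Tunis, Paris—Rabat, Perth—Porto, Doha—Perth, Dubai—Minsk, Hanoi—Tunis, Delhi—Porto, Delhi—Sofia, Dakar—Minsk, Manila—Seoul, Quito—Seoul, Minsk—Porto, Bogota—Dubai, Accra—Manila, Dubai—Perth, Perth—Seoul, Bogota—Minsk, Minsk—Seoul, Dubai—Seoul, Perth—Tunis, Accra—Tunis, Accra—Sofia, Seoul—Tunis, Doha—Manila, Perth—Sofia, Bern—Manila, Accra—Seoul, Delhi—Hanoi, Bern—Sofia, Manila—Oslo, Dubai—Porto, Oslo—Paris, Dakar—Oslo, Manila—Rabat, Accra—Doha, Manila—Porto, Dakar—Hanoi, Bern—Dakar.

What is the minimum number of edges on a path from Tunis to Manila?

Level 0: Tunis
Level 1: Accra, Hanoi, Minsk, Perth, Seoul
Level 2: Bern, Bogota, Dakar, Delhi, Doha, Dubai, Manila, Oslo, Porto, Quito, Rabat, Sofia
Level 3: Paris
Manila first appears at level 2.

2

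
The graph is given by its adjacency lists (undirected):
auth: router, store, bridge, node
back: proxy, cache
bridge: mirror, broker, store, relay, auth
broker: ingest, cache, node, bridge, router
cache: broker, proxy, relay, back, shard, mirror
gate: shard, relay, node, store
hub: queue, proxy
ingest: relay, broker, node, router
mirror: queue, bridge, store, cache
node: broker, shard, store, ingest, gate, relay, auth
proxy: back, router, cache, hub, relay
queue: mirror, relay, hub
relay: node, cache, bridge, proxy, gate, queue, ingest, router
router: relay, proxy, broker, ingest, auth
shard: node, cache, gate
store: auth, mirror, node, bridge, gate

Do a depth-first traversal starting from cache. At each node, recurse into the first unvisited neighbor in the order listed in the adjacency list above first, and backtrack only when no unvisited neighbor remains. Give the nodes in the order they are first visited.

Visit cache
cache → broker
broker → ingest
ingest → relay
relay → node
node → shard
shard → gate
gate → store
store → auth
auth → router
router → proxy
proxy → back
proxy → hub
hub → queue
queue → mirror
mirror → bridge

cache broker ingest relay node shard gate store auth router proxy back hub queue mirror bridge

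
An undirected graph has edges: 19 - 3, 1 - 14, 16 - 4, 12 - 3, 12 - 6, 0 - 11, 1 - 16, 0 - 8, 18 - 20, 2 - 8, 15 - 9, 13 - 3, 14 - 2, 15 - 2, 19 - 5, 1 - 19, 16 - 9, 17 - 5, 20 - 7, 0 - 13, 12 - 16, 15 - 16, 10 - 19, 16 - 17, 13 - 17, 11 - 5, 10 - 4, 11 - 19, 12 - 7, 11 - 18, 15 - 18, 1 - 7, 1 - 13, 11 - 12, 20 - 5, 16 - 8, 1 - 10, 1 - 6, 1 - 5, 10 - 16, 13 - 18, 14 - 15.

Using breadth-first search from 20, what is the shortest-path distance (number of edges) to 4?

4

Level 0: 20
Level 1: 5, 7, 18
Level 2: 1, 11, 12, 13, 15, 17, 19
Level 3: 0, 2, 3, 6, 9, 10, 14, 16
Level 4: 4, 8
4 first appears at level 4.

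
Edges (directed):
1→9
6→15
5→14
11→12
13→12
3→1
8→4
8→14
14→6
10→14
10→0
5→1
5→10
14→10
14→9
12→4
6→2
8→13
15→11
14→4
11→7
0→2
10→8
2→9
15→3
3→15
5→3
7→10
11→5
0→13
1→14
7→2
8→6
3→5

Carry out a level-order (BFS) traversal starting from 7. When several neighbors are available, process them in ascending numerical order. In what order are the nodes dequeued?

Visit 7; enqueue 2, 10 → queue [2, 10]
Visit 2; enqueue 9 → queue [10, 9]
Visit 10; enqueue 0, 8, 14 → queue [9, 0, 8, 14]
Visit 9 → queue [0, 8, 14]
Visit 0; enqueue 13 → queue [8, 14, 13]
Visit 8; enqueue 4, 6 → queue [14, 13, 4, 6]
Visit 14 → queue [13, 4, 6]
Visit 13; enqueue 12 → queue [4, 6, 12]
Visit 4 → queue [6, 12]
Visit 6; enqueue 15 → queue [12, 15]
Visit 12 → queue [15]
Visit 15; enqueue 3, 11 → queue [3, 11]
Visit 3; enqueue 1, 5 → queue [11, 1, 5]
Visit 11 → queue [1, 5]
Visit 1 → queue [5]
Visit 5 → queue []

7 2 10 9 0 8 14 13 4 6 12 15 3 11 1 5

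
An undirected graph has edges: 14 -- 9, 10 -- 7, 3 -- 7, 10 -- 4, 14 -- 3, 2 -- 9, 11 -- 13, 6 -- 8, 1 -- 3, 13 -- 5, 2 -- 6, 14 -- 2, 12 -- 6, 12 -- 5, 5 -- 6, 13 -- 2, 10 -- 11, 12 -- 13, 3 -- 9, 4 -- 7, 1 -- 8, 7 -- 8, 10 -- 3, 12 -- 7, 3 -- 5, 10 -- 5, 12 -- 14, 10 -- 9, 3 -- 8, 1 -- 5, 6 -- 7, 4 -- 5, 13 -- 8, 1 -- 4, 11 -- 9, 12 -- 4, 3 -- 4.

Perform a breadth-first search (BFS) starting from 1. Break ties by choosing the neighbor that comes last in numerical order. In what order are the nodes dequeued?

1, 8, 5, 4, 3, 13, 7, 6, 12, 10, 14, 9, 11, 2

Visit 1; enqueue 8, 5, 4, 3 → queue [8, 5, 4, 3]
Visit 8; enqueue 13, 7, 6 → queue [5, 4, 3, 13, 7, 6]
Visit 5; enqueue 12, 10 → queue [4, 3, 13, 7, 6, 12, 10]
Visit 4 → queue [3, 13, 7, 6, 12, 10]
Visit 3; enqueue 14, 9 → queue [13, 7, 6, 12, 10, 14, 9]
Visit 13; enqueue 11, 2 → queue [7, 6, 12, 10, 14, 9, 11, 2]
Visit 7 → queue [6, 12, 10, 14, 9, 11, 2]
Visit 6 → queue [12, 10, 14, 9, 11, 2]
Visit 12 → queue [10, 14, 9, 11, 2]
Visit 10 → queue [14, 9, 11, 2]
Visit 14 → queue [9, 11, 2]
Visit 9 → queue [11, 2]
Visit 11 → queue [2]
Visit 2 → queue []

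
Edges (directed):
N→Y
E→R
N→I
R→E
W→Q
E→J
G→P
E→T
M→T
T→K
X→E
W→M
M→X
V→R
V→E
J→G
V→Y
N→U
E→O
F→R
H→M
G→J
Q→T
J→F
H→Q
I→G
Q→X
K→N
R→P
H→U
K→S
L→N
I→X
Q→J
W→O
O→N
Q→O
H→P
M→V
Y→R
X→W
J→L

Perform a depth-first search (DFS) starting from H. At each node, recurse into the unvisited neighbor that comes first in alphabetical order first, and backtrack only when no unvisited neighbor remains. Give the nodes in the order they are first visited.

H, M, T, K, N, I, G, J, F, R, E, O, P, L, X, W, Q, U, Y, S, V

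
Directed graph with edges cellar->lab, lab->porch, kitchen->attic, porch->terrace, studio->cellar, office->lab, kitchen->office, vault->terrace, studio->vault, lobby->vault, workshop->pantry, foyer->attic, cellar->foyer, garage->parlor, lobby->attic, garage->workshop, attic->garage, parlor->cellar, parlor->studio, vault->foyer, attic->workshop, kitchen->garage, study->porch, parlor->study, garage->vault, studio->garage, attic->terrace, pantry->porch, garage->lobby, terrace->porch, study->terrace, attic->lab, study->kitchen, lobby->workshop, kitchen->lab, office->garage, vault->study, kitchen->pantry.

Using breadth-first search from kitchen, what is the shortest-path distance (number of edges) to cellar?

3

Level 0: kitchen
Level 1: attic, garage, lab, office, pantry
Level 2: lobby, parlor, porch, terrace, vault, workshop
Level 3: cellar, foyer, studio, study
cellar first appears at level 3.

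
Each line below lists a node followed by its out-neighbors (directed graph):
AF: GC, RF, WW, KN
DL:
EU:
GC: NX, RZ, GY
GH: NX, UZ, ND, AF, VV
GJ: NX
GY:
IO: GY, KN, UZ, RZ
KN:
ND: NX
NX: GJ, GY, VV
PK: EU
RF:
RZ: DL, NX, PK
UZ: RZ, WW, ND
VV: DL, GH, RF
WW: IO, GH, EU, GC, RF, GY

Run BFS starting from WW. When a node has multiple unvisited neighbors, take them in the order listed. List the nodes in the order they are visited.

Visit WW; enqueue IO, GH, EU, GC, RF, GY → queue [IO, GH, EU, GC, RF, GY]
Visit IO; enqueue KN, UZ, RZ → queue [GH, EU, GC, RF, GY, KN, UZ, RZ]
Visit GH; enqueue NX, ND, AF, VV → queue [EU, GC, RF, GY, KN, UZ, RZ, NX, ND, AF, VV]
Visit EU → queue [GC, RF, GY, KN, UZ, RZ, NX, ND, AF, VV]
Visit GC → queue [RF, GY, KN, UZ, RZ, NX, ND, AF, VV]
Visit RF → queue [GY, KN, UZ, RZ, NX, ND, AF, VV]
Visit GY → queue [KN, UZ, RZ, NX, ND, AF, VV]
Visit KN → queue [UZ, RZ, NX, ND, AF, VV]
Visit UZ → queue [RZ, NX, ND, AF, VV]
Visit RZ; enqueue DL, PK → queue [NX, ND, AF, VV, DL, PK]
Visit NX; enqueue GJ → queue [ND, AF, VV, DL, PK, GJ]
Visit ND → queue [AF, VV, DL, PK, GJ]
Visit AF → queue [VV, DL, PK, GJ]
Visit VV → queue [DL, PK, GJ]
Visit DL → queue [PK, GJ]
Visit PK → queue [GJ]
Visit GJ → queue []

WW → IO → GH → EU → GC → RF → GY → KN → UZ → RZ → NX → ND → AF → VV → DL → PK → GJ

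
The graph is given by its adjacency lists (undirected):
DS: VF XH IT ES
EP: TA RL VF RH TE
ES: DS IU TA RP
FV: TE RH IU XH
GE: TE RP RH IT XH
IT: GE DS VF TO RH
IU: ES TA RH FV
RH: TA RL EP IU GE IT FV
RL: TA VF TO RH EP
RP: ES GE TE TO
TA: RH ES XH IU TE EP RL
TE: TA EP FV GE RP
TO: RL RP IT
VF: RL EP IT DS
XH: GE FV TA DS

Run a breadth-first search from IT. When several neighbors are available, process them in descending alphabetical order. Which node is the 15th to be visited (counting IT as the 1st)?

ES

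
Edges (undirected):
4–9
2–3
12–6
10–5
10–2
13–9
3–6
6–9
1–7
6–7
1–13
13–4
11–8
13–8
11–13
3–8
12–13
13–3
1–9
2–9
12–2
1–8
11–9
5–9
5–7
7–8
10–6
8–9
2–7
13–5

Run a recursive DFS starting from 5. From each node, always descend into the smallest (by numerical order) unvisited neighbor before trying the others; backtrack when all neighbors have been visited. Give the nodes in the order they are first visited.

Visit 5
5 → 7
7 → 1
1 → 8
8 → 3
3 → 2
2 → 9
9 → 4
4 → 13
13 → 11
13 → 12
12 → 6
6 → 10

5 → 7 → 1 → 8 → 3 → 2 → 9 → 4 → 13 → 11 → 12 → 6 → 10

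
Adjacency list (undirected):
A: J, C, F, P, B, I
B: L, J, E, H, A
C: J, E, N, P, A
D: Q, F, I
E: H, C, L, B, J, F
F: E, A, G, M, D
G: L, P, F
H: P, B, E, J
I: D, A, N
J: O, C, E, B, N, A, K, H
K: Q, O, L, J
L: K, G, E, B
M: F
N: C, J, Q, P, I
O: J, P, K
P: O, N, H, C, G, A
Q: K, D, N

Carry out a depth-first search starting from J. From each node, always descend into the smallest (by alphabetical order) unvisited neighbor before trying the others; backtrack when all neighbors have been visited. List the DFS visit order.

Visit J
J → A
A → B
B → E
E → C
C → N
N → I
I → D
D → F
F → G
G → L
L → K
K → O
O → P
P → H
K → Q
F → M

J -> A -> B -> E -> C -> N -> I -> D -> F -> G -> L -> K -> O -> P -> H -> Q -> M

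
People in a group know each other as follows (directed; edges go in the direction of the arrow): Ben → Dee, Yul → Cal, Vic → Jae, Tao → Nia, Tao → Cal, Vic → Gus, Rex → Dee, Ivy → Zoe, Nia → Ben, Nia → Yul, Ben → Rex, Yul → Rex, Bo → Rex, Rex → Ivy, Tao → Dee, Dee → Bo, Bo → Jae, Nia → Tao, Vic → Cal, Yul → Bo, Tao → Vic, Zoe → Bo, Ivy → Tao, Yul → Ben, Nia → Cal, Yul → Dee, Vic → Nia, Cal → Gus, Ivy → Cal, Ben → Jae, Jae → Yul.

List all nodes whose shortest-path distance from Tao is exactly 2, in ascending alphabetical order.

Ben, Bo, Gus, Jae, Yul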